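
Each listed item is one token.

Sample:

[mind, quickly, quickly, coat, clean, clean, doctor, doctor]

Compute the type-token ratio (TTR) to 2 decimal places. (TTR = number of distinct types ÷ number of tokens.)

N = 8 tokens, V = 5 types.
TTR = V / N = 5 / 8 = 0.63

0.63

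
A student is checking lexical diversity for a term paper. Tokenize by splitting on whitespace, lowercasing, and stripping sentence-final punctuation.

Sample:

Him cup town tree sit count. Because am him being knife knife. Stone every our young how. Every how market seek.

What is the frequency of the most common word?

Frequencies: him:2, knife:2, every:2, how:2, cup:1, town:1, tree:1, sit:1, count:1, because:1, am:1, being:1, stone:1, our:1, young:1, market:1, seek:1
Most common: 'him' with frequency 2.

2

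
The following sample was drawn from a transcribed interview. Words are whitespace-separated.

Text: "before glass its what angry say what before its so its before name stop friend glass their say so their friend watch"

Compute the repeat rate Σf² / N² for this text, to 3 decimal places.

Frequencies: before:3, its:3, glass:2, what:2, say:2, so:2, friend:2, their:2, angry:1, name:1, stop:1, watch:1
Σf² = 46; N² = 484
Repeat rate = 46 / 484 = 0.095

0.095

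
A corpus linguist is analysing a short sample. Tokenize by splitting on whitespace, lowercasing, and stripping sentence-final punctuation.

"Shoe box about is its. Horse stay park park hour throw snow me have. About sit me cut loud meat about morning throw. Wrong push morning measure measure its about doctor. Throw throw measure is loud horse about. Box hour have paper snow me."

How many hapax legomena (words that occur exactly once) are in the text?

9

Frequencies: about:5, throw:4, me:3, measure:3, box:2, is:2, its:2, horse:2, park:2, hour:2, snow:2, have:2, loud:2, morning:2, shoe:1, stay:1, sit:1, cut:1, meat:1, wrong:1, … (3 more, each freq 1)
Hapax (freq=1): cut, doctor, meat, paper, push, shoe, sit, stay, wrong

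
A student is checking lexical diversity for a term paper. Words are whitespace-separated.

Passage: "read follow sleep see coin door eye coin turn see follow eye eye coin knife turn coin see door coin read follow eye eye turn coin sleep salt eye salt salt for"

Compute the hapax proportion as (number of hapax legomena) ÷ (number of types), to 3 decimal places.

Frequencies: coin:6, eye:6, follow:3, see:3, turn:3, salt:3, read:2, sleep:2, door:2, knife:1, for:1
Hapax count = 2; type count = 11.
Ratio = 2 / 11 = 0.182

0.182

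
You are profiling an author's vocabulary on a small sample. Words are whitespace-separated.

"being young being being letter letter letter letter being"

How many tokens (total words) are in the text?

9

Tokens: being, young, being, being, letter, letter, letter, letter, being
N = 9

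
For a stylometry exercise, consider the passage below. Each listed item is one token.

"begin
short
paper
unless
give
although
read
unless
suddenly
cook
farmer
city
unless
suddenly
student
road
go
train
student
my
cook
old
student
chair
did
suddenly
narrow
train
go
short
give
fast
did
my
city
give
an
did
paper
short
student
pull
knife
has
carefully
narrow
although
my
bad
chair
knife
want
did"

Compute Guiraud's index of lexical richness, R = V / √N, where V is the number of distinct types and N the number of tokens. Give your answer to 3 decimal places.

3.846

N = 53, V = 28.
√N = 7.280110
R = 28 / 7.280110 = 3.846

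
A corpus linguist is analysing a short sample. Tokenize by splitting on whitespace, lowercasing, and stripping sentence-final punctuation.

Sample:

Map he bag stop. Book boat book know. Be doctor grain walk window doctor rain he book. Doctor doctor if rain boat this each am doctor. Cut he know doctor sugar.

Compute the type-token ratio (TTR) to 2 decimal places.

N = 31 tokens, V = 19 types.
TTR = V / N = 19 / 31 = 0.61

0.61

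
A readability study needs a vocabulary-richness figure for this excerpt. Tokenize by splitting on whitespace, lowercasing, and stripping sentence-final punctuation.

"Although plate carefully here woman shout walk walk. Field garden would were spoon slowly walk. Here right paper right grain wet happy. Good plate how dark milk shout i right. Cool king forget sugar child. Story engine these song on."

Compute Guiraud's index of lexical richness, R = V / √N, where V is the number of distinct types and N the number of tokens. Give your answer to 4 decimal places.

5.2178

N = 40, V = 33.
√N = 6.324555
R = 33 / 6.324555 = 5.2178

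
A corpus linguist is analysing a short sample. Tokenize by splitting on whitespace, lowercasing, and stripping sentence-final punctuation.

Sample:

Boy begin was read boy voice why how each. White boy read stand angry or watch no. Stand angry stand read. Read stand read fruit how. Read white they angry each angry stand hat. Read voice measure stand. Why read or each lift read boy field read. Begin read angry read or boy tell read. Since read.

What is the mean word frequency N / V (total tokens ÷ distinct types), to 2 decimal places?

2.59

N = 57 tokens, V = 22 types.
Mean frequency = N / V = 57 / 22 = 2.59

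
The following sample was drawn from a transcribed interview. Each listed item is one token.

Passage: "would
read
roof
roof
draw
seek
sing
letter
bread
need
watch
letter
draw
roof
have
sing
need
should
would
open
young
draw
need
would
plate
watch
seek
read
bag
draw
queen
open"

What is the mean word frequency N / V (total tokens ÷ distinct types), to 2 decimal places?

1.88

N = 32 tokens, V = 17 types.
Mean frequency = N / V = 32 / 17 = 1.88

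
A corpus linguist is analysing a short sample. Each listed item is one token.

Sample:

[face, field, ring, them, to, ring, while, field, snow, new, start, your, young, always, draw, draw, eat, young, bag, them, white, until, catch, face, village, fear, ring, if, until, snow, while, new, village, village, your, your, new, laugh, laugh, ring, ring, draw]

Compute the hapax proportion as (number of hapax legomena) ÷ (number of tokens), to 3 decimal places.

Frequencies: ring:5, new:3, your:3, draw:3, village:3, face:2, field:2, them:2, while:2, snow:2, young:2, until:2, laugh:2, to:1, start:1, always:1, eat:1, bag:1, white:1, catch:1, … (2 more, each freq 1)
Hapax count = 9; token count = 42.
Ratio = 9 / 42 = 0.214

0.214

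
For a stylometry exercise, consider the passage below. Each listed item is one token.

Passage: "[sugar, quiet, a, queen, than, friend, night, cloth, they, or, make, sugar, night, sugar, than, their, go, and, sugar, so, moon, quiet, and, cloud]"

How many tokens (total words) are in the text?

24

Tokens: sugar, quiet, a, queen, than, friend, night, cloth, they, or, make, sugar, night, sugar, than, their, go, and, sugar, so, moon, quiet, and, cloud
N = 24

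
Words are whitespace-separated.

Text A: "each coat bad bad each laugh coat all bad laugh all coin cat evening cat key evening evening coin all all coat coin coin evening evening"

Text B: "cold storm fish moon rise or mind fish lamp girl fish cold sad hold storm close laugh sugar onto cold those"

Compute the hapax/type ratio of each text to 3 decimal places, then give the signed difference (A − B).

-0.702

A: hapax=1, V=9, ratio=0.111
B: hapax=13, V=16, ratio=0.813
Difference = 0.111 − 0.813 = -0.702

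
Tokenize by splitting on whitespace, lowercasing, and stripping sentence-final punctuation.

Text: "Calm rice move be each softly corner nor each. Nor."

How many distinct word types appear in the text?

Distinct types: {be, calm, corner, each, move, nor, rice, softly}
V = 8

8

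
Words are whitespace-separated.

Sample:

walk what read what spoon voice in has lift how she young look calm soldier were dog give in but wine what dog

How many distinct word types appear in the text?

19

Distinct types: {but, calm, dog, give, has, how, in, lift, look, read, she, soldier, spoon, voice, walk, were, what, wine, young}
V = 19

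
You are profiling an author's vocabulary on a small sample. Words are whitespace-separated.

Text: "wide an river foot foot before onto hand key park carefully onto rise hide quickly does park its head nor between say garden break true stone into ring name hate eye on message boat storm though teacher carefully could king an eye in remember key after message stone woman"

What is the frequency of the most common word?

2

Frequencies: an:2, foot:2, onto:2, key:2, park:2, carefully:2, stone:2, eye:2, message:2, wide:1, river:1, before:1, hand:1, rise:1, hide:1, quickly:1, does:1, its:1, head:1, nor:1, … (20 more, each freq 1)
Most common: 'an' with frequency 2.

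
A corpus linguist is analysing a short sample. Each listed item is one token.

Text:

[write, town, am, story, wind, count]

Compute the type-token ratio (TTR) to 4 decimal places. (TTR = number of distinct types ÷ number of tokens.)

1.0000

N = 6 tokens, V = 6 types.
TTR = V / N = 6 / 6 = 1.0000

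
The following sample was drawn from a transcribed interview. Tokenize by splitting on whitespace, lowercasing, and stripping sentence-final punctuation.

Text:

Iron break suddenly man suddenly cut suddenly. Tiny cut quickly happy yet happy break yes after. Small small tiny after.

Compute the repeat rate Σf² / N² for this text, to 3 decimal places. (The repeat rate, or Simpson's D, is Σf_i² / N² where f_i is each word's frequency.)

Frequencies: suddenly:3, break:2, cut:2, tiny:2, happy:2, after:2, small:2, iron:1, man:1, quickly:1, yet:1, yes:1
Σf² = 38; N² = 400
Repeat rate = 38 / 400 = 0.095

0.095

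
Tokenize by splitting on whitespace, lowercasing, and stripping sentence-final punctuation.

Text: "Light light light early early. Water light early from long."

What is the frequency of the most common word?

4

Frequencies: light:4, early:3, water:1, from:1, long:1
Most common: 'light' with frequency 4.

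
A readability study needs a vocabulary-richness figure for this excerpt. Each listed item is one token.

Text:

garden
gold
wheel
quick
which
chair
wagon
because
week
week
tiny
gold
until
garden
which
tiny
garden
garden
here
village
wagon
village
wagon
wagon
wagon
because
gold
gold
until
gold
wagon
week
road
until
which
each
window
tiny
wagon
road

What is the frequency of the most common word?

Frequencies: wagon:7, gold:5, garden:4, which:3, week:3, tiny:3, until:3, because:2, village:2, road:2, wheel:1, quick:1, chair:1, here:1, each:1, window:1
Most common: 'wagon' with frequency 7.

7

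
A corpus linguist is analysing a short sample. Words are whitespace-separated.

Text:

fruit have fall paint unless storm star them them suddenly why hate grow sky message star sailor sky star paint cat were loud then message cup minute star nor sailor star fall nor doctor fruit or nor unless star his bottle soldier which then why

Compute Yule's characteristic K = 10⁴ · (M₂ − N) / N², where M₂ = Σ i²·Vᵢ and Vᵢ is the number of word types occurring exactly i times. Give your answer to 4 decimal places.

Frequencies: star:6, nor:3, fruit:2, fall:2, paint:2, unless:2, them:2, why:2, sky:2, message:2, sailor:2, then:2, have:1, storm:1, suddenly:1, hate:1, grow:1, cat:1, were:1, loud:1, … (8 more, each freq 1)
N = 45. Frequency spectrum: V_1=16, V_2=10, V_3=1, V_6=1
M₂ = 1²·16 + 2²·10 + 3²·1 + 6²·1 = 101
K = 10000 × (101 − 45) / 45² = 276.5432

276.5432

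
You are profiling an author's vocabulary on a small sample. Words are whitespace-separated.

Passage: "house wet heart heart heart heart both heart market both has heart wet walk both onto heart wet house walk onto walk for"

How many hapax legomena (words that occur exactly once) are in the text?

Frequencies: heart:7, wet:3, both:3, walk:3, house:2, onto:2, market:1, has:1, for:1
Hapax (freq=1): for, has, market

3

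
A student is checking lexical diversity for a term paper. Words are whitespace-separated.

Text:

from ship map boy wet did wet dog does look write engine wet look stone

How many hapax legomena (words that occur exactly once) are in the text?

Frequencies: wet:3, look:2, from:1, ship:1, map:1, boy:1, did:1, dog:1, does:1, write:1, engine:1, stone:1
Hapax (freq=1): boy, did, does, dog, engine, from, map, ship, stone, write

10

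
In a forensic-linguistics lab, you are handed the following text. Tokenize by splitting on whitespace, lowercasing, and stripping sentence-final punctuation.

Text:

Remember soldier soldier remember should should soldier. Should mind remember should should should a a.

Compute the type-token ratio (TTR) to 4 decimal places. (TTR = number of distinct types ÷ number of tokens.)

N = 15 tokens, V = 5 types.
TTR = V / N = 5 / 15 = 0.3333

0.3333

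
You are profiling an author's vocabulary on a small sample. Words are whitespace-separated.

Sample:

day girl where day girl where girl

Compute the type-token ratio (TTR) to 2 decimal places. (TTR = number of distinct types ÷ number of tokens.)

N = 7 tokens, V = 3 types.
TTR = V / N = 3 / 7 = 0.43

0.43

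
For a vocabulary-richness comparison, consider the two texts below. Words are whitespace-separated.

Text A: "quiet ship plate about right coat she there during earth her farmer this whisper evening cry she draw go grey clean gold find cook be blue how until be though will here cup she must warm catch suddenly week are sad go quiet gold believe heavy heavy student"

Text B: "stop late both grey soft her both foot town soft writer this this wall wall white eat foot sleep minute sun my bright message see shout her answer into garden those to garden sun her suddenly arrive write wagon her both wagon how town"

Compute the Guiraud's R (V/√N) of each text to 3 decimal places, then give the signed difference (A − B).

A: V=41, N=48, R=5.918
B: V=31, N=44, R=4.673
Difference = 5.918 − 4.673 = 1.245

1.245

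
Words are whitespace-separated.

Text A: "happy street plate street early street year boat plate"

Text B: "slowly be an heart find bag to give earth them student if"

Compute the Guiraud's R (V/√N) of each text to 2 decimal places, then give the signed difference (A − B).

-1.46

A: V=6, N=9, R=2.00
B: V=12, N=12, R=3.46
Difference = 2.00 − 3.46 = -1.46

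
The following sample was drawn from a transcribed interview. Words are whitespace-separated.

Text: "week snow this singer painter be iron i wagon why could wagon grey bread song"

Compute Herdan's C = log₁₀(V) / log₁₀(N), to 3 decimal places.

N = 15, V = 14.
log₁₀(V) = 1.146128, log₁₀(N) = 1.176091
C = 1.146128 / 1.176091 = 0.975

0.975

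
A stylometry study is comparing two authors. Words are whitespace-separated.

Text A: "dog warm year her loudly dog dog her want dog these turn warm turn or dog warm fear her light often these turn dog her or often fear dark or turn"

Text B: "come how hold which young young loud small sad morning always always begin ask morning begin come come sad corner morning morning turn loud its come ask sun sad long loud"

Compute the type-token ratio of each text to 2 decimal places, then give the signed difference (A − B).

TTR(A) = 13/31 = 0.42
TTR(B) = 17/31 = 0.55
Difference = 0.42 − 0.55 = -0.13

-0.13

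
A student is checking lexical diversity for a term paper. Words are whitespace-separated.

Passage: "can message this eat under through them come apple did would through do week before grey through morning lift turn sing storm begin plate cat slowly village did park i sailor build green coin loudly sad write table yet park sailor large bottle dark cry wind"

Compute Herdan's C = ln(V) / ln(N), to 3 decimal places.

N = 46, V = 41.
ln(V) = 3.713572, ln(N) = 3.828641
C = 3.713572 / 3.828641 = 0.970

0.970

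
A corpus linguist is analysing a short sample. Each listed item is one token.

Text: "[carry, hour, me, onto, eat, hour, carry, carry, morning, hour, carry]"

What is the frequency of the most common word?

4

Frequencies: carry:4, hour:3, me:1, onto:1, eat:1, morning:1
Most common: 'carry' with frequency 4.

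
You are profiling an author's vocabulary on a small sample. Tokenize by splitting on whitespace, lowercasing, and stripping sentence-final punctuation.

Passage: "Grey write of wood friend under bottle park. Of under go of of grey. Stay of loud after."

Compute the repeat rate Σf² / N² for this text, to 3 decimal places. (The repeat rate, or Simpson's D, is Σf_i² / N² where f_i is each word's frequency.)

0.130

Frequencies: of:5, grey:2, under:2, write:1, wood:1, friend:1, bottle:1, park:1, go:1, stay:1, loud:1, after:1
Σf² = 42; N² = 324
Repeat rate = 42 / 324 = 0.130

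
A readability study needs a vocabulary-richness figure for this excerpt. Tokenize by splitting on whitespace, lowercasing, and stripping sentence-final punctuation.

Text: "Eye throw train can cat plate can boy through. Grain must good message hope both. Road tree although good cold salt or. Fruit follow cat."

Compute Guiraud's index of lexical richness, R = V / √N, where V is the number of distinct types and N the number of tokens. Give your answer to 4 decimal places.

4.4000

N = 25, V = 22.
√N = 5.000000
R = 22 / 5.000000 = 4.4000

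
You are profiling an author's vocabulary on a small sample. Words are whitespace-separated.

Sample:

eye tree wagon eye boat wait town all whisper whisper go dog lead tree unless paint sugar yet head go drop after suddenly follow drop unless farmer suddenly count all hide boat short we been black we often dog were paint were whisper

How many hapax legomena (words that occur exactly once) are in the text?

Frequencies: whisper:3, eye:2, tree:2, boat:2, all:2, go:2, dog:2, unless:2, paint:2, drop:2, suddenly:2, we:2, were:2, wagon:1, wait:1, town:1, lead:1, sugar:1, yet:1, head:1, … (9 more, each freq 1)
Hapax (freq=1): after, been, black, count, farmer, follow, head, hide, lead, often, short, sugar, town, wagon, wait, yet

16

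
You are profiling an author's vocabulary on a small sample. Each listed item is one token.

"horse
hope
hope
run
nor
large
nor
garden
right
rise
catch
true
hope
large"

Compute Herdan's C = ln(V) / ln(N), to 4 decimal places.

N = 14, V = 10.
ln(V) = 2.302585, ln(N) = 2.639057
C = 2.302585 / 2.639057 = 0.8725

0.8725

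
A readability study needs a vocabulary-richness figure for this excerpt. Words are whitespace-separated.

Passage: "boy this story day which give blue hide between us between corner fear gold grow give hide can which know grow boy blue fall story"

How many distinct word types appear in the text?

17

Distinct types: {between, blue, boy, can, corner, day, fall, fear, give, gold, grow, hide, know, story, this, us, which}
V = 17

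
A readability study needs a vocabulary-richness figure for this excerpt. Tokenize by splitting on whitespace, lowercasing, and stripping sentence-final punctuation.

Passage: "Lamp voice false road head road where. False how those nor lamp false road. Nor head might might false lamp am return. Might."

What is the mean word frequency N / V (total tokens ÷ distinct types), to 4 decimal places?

N = 23 tokens, V = 12 types.
Mean frequency = N / V = 23 / 12 = 1.9167

1.9167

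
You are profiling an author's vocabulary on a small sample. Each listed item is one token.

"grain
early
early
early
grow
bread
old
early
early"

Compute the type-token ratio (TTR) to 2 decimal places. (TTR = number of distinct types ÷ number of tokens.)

N = 9 tokens, V = 5 types.
TTR = V / N = 5 / 9 = 0.56

0.56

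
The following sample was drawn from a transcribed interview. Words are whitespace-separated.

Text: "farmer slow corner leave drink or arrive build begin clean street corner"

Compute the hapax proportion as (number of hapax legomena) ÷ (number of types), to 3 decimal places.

Frequencies: corner:2, farmer:1, slow:1, leave:1, drink:1, or:1, arrive:1, build:1, begin:1, clean:1, street:1
Hapax count = 10; type count = 11.
Ratio = 10 / 11 = 0.909

0.909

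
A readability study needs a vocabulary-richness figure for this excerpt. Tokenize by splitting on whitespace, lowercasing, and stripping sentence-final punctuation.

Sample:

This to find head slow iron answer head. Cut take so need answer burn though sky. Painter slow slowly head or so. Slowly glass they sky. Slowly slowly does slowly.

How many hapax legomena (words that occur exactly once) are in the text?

14

Frequencies: slowly:5, head:3, slow:2, answer:2, so:2, sky:2, this:1, to:1, find:1, iron:1, cut:1, take:1, need:1, burn:1, though:1, painter:1, or:1, glass:1, they:1, does:1
Hapax (freq=1): burn, cut, does, find, glass, iron, need, or, painter, take, they, this, though, to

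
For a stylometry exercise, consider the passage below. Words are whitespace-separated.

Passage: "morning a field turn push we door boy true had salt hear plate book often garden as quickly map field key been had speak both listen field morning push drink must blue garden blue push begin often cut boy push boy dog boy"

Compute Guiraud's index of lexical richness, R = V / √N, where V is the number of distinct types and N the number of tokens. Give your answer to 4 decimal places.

4.5750

N = 43, V = 30.
√N = 6.557439
R = 30 / 6.557439 = 4.5750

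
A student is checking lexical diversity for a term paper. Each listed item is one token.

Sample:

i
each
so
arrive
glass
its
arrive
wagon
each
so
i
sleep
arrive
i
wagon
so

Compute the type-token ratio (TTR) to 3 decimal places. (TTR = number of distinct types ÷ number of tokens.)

0.500

N = 16 tokens, V = 8 types.
TTR = V / N = 8 / 16 = 0.500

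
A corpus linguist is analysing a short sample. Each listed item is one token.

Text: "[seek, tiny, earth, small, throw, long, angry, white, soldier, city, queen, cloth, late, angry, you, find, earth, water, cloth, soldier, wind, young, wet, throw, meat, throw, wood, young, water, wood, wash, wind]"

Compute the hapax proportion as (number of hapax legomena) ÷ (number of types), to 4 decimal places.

0.5909

Frequencies: throw:3, earth:2, angry:2, soldier:2, cloth:2, water:2, wind:2, young:2, wood:2, seek:1, tiny:1, small:1, long:1, white:1, city:1, queen:1, late:1, you:1, find:1, wet:1, … (2 more, each freq 1)
Hapax count = 13; type count = 22.
Ratio = 13 / 22 = 0.5909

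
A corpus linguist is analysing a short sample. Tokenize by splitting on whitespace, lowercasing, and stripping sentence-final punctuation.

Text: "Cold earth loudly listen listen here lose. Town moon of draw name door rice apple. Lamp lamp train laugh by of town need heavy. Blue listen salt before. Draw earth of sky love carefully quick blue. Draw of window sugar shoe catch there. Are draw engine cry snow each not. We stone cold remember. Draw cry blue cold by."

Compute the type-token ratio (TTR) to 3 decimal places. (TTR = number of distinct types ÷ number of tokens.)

0.695

N = 59 tokens, V = 41 types.
TTR = V / N = 41 / 59 = 0.695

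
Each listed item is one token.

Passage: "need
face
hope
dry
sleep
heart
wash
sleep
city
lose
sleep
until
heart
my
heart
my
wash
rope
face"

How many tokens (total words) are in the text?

19

Tokens: need, face, hope, dry, sleep, heart, wash, sleep, city, lose, sleep, until, heart, my, heart, my, wash, rope, face
N = 19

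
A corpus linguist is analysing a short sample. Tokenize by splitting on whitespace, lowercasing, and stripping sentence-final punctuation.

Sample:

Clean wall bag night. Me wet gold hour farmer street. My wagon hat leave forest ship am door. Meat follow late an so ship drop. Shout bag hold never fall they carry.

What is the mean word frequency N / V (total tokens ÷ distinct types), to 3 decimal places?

N = 32 tokens, V = 30 types.
Mean frequency = N / V = 32 / 30 = 1.067

1.067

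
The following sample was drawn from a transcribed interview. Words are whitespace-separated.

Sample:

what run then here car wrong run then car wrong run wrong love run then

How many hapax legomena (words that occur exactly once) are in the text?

3

Frequencies: run:4, then:3, wrong:3, car:2, what:1, here:1, love:1
Hapax (freq=1): here, love, what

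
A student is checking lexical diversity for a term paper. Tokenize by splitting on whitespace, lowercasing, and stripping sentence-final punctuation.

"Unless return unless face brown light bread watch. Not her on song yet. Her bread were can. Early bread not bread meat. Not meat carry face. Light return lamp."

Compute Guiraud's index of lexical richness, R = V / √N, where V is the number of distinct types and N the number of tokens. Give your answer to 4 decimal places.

3.3425

N = 29, V = 18.
√N = 5.385165
R = 18 / 5.385165 = 3.3425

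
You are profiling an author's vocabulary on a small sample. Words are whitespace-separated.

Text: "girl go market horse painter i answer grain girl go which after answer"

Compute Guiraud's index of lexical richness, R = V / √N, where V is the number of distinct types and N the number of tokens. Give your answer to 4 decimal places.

2.7735

N = 13, V = 10.
√N = 3.605551
R = 10 / 3.605551 = 2.7735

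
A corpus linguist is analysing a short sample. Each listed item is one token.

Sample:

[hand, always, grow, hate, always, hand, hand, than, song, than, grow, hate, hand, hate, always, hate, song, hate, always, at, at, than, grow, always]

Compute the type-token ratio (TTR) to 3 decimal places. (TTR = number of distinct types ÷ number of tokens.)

N = 24 tokens, V = 7 types.
TTR = V / N = 7 / 24 = 0.292

0.292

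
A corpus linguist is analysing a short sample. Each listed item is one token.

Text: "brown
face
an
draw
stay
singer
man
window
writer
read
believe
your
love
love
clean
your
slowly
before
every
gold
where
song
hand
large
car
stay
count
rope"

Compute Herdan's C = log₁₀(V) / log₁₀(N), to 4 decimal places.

N = 28, V = 25.
log₁₀(V) = 1.397940, log₁₀(N) = 1.447158
C = 1.397940 / 1.447158 = 0.9660

0.9660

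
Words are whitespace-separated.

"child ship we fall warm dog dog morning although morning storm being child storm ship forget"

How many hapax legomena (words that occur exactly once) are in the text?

6

Frequencies: child:2, ship:2, dog:2, morning:2, storm:2, we:1, fall:1, warm:1, although:1, being:1, forget:1
Hapax (freq=1): although, being, fall, forget, warm, we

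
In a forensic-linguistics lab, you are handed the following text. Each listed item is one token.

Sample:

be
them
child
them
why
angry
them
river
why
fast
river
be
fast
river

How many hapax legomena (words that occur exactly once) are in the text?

Frequencies: them:3, river:3, be:2, why:2, fast:2, child:1, angry:1
Hapax (freq=1): angry, child

2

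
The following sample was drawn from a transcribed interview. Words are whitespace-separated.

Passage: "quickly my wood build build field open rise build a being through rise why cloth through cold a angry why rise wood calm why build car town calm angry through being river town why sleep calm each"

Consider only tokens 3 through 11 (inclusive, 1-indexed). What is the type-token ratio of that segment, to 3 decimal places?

0.778

Segment tokens 3–11: wood, build, build, field, open, rise, build, a, being
Segment N = 9, segment V = 7.
TTR = 7 / 9 = 0.778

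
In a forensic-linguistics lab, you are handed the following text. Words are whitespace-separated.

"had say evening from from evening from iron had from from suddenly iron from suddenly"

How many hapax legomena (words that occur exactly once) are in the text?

1

Frequencies: from:6, had:2, evening:2, iron:2, suddenly:2, say:1
Hapax (freq=1): say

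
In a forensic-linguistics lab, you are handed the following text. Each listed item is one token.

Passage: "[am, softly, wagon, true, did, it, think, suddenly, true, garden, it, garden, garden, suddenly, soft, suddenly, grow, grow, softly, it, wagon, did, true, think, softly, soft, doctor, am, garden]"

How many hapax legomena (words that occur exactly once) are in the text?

1

Frequencies: garden:4, softly:3, true:3, it:3, suddenly:3, am:2, wagon:2, did:2, think:2, soft:2, grow:2, doctor:1
Hapax (freq=1): doctor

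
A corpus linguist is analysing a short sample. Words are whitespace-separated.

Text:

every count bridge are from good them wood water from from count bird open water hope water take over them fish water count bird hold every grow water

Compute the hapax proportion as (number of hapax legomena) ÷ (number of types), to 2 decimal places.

Frequencies: water:5, count:3, from:3, every:2, them:2, bird:2, bridge:1, are:1, good:1, wood:1, open:1, hope:1, take:1, over:1, fish:1, hold:1, grow:1
Hapax count = 11; type count = 17.
Ratio = 11 / 17 = 0.65

0.65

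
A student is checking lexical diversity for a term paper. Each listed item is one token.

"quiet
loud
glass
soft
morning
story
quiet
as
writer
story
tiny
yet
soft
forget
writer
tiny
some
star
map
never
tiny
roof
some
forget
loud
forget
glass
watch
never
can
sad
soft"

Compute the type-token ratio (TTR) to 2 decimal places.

N = 32 tokens, V = 19 types.
TTR = V / N = 19 / 32 = 0.59

0.59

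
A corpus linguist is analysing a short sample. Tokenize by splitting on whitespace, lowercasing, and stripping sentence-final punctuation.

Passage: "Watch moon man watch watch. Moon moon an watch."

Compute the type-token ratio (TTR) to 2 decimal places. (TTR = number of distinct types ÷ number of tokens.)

N = 9 tokens, V = 4 types.
TTR = V / N = 4 / 9 = 0.44

0.44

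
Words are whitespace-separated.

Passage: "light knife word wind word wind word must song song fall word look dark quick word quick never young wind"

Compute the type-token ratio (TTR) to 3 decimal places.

0.600

N = 20 tokens, V = 12 types.
TTR = V / N = 12 / 20 = 0.600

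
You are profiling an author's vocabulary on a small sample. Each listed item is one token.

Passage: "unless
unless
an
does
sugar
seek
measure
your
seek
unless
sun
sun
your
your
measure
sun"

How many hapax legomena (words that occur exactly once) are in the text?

3

Frequencies: unless:3, your:3, sun:3, seek:2, measure:2, an:1, does:1, sugar:1
Hapax (freq=1): an, does, sugar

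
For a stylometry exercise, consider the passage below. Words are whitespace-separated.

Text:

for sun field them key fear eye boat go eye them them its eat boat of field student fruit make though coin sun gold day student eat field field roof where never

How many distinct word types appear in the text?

22

Distinct types: {boat, coin, day, eat, eye, fear, field, for, fruit, go, gold, its, key, make, never, of, roof, student, sun, them, though, where}
V = 22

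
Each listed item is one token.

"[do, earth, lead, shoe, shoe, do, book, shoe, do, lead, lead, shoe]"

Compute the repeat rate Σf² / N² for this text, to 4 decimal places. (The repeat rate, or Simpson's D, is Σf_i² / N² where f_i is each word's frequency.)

0.2500

Frequencies: shoe:4, do:3, lead:3, earth:1, book:1
Σf² = 36; N² = 144
Repeat rate = 36 / 144 = 0.2500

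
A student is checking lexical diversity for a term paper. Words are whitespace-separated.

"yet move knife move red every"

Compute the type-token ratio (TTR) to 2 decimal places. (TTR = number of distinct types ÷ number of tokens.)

0.83

N = 6 tokens, V = 5 types.
TTR = V / N = 5 / 6 = 0.83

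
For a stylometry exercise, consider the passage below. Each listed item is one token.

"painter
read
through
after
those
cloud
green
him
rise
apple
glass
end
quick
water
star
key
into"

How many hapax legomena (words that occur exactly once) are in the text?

Frequencies: painter:1, read:1, through:1, after:1, those:1, cloud:1, green:1, him:1, rise:1, apple:1, glass:1, end:1, quick:1, water:1, star:1, key:1, into:1
Hapax (freq=1): after, apple, cloud, end, glass, green, him, into, key, painter, quick, read, rise, star, those, through, water

17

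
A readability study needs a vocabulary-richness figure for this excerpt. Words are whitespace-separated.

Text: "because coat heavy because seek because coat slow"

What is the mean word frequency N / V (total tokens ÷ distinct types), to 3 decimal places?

N = 8 tokens, V = 5 types.
Mean frequency = N / V = 8 / 5 = 1.600

1.600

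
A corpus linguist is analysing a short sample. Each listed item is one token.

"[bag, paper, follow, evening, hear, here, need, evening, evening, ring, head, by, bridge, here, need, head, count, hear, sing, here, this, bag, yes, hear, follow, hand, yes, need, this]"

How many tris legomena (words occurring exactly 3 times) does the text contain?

4

Frequencies: evening:3, hear:3, here:3, need:3, bag:2, follow:2, head:2, this:2, yes:2, paper:1, ring:1, by:1, bridge:1, count:1, sing:1, hand:1
Words with frequency 3: evening, hear, here, need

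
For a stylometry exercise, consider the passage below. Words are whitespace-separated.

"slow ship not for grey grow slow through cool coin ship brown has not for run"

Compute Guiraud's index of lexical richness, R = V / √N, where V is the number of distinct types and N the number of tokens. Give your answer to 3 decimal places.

N = 16, V = 12.
√N = 4.000000
R = 12 / 4.000000 = 3.000

3.000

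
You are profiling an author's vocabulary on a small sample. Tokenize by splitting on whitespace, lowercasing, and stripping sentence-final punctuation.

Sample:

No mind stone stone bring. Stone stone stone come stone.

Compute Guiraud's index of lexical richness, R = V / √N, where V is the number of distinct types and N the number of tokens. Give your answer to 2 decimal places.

N = 10, V = 5.
√N = 3.162278
R = 5 / 3.162278 = 1.58

1.58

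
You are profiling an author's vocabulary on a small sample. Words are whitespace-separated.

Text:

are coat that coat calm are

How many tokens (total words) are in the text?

Tokens: are, coat, that, coat, calm, are
N = 6

6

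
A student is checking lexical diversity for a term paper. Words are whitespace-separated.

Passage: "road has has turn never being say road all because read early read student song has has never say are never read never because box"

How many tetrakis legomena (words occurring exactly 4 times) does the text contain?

Frequencies: has:4, never:4, read:3, road:2, say:2, because:2, turn:1, being:1, all:1, early:1, student:1, song:1, are:1, box:1
Words with frequency 4: has, never

2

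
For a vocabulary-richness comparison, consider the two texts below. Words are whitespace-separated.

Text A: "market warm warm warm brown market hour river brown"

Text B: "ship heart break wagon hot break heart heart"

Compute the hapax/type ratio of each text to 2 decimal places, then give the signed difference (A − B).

A: hapax=2, V=5, ratio=0.40
B: hapax=3, V=5, ratio=0.60
Difference = 0.40 − 0.60 = -0.20

-0.20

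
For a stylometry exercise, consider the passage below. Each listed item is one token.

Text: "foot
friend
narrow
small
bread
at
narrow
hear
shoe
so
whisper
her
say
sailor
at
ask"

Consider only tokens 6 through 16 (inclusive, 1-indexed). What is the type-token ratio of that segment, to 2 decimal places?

Segment tokens 6–16: at, narrow, hear, shoe, so, whisper, her, say, sailor, at, ask
Segment N = 11, segment V = 10.
TTR = 10 / 11 = 0.91

0.91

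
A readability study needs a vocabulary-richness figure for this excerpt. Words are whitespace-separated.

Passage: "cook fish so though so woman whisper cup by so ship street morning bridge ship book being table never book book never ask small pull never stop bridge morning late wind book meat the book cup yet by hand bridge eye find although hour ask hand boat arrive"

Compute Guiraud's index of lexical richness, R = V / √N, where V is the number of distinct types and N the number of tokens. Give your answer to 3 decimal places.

N = 48, V = 32.
√N = 6.928203
R = 32 / 6.928203 = 4.619

4.619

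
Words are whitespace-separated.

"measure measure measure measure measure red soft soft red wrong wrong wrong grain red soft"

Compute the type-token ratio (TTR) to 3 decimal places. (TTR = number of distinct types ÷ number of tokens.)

0.333

N = 15 tokens, V = 5 types.
TTR = V / N = 5 / 15 = 0.333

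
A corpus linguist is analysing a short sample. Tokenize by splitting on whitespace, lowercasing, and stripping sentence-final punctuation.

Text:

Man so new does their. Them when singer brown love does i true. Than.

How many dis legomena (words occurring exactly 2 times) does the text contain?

Frequencies: does:2, man:1, so:1, new:1, their:1, them:1, when:1, singer:1, brown:1, love:1, i:1, true:1, than:1
Words with frequency 2: does

1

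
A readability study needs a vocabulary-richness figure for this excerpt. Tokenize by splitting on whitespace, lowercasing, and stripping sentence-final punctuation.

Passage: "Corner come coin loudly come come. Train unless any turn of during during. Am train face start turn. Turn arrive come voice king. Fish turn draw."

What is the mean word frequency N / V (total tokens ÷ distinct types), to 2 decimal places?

1.44

N = 26 tokens, V = 18 types.
Mean frequency = N / V = 26 / 18 = 1.44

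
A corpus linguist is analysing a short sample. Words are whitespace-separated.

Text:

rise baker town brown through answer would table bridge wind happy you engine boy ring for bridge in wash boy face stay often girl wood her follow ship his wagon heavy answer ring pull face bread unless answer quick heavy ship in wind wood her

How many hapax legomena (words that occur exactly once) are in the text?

Frequencies: answer:3, bridge:2, wind:2, boy:2, ring:2, in:2, face:2, wood:2, her:2, ship:2, heavy:2, rise:1, baker:1, town:1, brown:1, through:1, would:1, table:1, happy:1, you:1, … (13 more, each freq 1)
Hapax (freq=1): baker, bread, brown, engine, follow, for, girl, happy, his, often, pull, quick, rise, stay, table, through, town, unless, wagon, wash, would, you

22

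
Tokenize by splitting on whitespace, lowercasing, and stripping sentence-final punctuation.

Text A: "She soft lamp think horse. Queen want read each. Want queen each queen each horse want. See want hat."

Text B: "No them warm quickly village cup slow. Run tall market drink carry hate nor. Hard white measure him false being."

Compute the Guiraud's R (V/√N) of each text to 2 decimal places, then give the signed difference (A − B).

-1.95

A: V=11, N=19, R=2.52
B: V=20, N=20, R=4.47
Difference = 2.52 − 4.47 = -1.95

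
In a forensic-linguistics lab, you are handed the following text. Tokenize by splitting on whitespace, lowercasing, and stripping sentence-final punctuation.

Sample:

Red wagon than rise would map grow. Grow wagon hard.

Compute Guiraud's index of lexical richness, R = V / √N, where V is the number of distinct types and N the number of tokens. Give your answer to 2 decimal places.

2.53

N = 10, V = 8.
√N = 3.162278
R = 8 / 3.162278 = 2.53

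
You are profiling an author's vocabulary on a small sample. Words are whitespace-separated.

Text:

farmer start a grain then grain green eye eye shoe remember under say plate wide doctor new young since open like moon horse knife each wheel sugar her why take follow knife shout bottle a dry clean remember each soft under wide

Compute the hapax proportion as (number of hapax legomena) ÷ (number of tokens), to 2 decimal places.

Frequencies: a:2, grain:2, eye:2, remember:2, under:2, wide:2, knife:2, each:2, farmer:1, start:1, then:1, green:1, shoe:1, say:1, plate:1, doctor:1, new:1, young:1, since:1, open:1, … (14 more, each freq 1)
Hapax count = 26; token count = 42.
Ratio = 26 / 42 = 0.62

0.62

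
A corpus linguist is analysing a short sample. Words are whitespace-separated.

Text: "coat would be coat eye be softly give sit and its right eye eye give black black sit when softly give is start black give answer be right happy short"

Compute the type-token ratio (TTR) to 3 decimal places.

N = 30 tokens, V = 17 types.
TTR = V / N = 17 / 30 = 0.567

0.567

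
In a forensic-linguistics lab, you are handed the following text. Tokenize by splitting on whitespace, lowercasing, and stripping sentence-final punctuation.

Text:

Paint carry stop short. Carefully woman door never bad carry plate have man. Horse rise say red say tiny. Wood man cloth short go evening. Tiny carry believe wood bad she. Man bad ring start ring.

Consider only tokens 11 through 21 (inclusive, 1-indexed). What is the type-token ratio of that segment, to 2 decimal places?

0.82

Segment tokens 11–21: plate, have, man, horse, rise, say, red, say, tiny, wood, man
Segment N = 11, segment V = 9.
TTR = 9 / 11 = 0.82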